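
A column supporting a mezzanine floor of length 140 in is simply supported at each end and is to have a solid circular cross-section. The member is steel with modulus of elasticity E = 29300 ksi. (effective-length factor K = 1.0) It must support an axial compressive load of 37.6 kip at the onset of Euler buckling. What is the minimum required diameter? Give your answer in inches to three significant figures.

L_e = K·L = 1 × 140 = 140.0 in
Required I = P_cr·L_e²/(π²E) = 3.760×10^4 × 140.0² / (π² × 2.93×10^7) = 2.548 in⁴
Solid circle: I = πd⁴/64  ⇒  d = (64I/π)^(1/4) = (64×2.548/π)^(1/4) = 2.68 in

d ≈ 2.68 in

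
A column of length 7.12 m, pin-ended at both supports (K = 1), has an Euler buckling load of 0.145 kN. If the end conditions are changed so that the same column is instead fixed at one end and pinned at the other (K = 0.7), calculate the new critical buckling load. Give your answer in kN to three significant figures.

P_cr ∝ 1/K², so P_cr,new = P_cr,old × (K_old/K_new)² = 0.145 × (1/0.7)²
= 0.145 × 2.041 = 0.296 kN

P_cr ≈ 0.296 kN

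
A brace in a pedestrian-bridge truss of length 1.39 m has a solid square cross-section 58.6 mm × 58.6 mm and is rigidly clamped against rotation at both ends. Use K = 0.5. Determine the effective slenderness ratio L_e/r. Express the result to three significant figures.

λ ≈ 41.1

I = a⁴/12 = 58.6⁴/12 = 9.827×10^5 mm⁴
A = 3.434×10^3 mm²;  r_min = √(I/A) = √(9.827×10^5/3.434×10^3) = 16.92 mm
L_e = K·L = 0.5 × 1.39 m = 0.6950 m = 695.00 mm
λ = L_e / r_min = 695.00 / 16.92 = 41.1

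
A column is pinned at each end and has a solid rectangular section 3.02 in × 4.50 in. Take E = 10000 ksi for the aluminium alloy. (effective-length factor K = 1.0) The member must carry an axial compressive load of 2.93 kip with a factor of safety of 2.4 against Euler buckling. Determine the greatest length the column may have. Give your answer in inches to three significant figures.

L_max ≈ 381 in

Buckling occurs about the weak axis: I_min = h·b³/12 with b = 3.02 in (the shorter side).
I_min = 4.50×3.02³/12 = 10.33 in⁴
Required critical load P_cr = n·P = 2.4 × 2.93 = 7.032 kip = 7.032×10^3 lb
From P_cr = π²EI/(K·L)²:  L = (1/K)·√(π²EI/P_cr) = (1/1)·√(π²×1.00×10^7×10.33/7.032×10^3)
L = 381 in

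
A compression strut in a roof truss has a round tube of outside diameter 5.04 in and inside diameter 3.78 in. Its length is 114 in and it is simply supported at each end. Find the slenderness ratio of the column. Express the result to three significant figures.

λ ≈ 72.4

d_o = 5.04 in, d_i = 3.78 in
I = π(d_o⁴ − d_i⁴)/64 = π(5.04⁴ − 3.780⁴)/64 = 21.65 in⁴
A = 8.728 in²;  r_min = √(I/A) = √(21.65/8.728) = 1.575 in
L_e = K·L = 1 × 114 = 114.0 in
λ = L_e / r_min = 114.00 / 1.575 = 72.4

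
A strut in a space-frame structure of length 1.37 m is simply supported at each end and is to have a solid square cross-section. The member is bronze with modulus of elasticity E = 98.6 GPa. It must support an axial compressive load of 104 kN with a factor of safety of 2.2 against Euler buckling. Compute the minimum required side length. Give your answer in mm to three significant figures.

a ≈ 48.0 mm

Required P_cr = n·P = 2.2 × 104 = 228.8 kN
L_e = K·L = 1 × 1.37 = 1.370 m
Required I = P_cr·L_e²/(π²E) = 2.288×10^5 × 1.370² / (π² × 9.86×10^10) = 4.413×10^-7 m⁴
I_req = 4.413×10^5 mm⁴
Solid square: I = a⁴/12  ⇒  a = (12I)^(1/4) = (12×4.413×10^5)^(1/4) = 48.0 mm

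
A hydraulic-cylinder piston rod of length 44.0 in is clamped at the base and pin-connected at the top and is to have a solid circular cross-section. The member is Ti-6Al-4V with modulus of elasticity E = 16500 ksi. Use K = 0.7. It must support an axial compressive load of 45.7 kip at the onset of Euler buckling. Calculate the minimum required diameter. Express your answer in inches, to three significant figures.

L_e = K·L = 0.7 × 44.0 = 30.80 in
Required I = P_cr·L_e²/(π²E) = 4.570×10^4 × 30.80² / (π² × 1.65×10^7) = 0.2662 in⁴
Solid circle: I = πd⁴/64  ⇒  d = (64I/π)^(1/4) = (64×0.2662/π)^(1/4) = 1.53 in

d ≈ 1.53 in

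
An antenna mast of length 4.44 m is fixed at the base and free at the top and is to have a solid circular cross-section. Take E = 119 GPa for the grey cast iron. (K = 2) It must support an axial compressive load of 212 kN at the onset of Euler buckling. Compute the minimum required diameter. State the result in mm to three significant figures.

d ≈ 130 mm

L_e = K·L = 2 × 4.44 = 8.880 m
Required I = P_cr·L_e²/(π²E) = 2.120×10^5 × 8.880² / (π² × 1.19×10^11) = 1.423×10^-5 m⁴
I_req = 1.423×10^7 mm⁴
Solid circle: I = πd⁴/64  ⇒  d = (64I/π)^(1/4) = (64×1.423×10^7/π)^(1/4) = 130 mm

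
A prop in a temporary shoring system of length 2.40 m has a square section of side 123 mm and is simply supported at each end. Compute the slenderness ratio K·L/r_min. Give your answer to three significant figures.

λ ≈ 67.6

For a square r = a/√12 = 123/√12 = 35.51 mm
L_e = K·L = 1 × 2.40 m = 2.400 m = 2400.0 mm
λ = L_e / r_min = 2400.0 / 35.51 = 67.6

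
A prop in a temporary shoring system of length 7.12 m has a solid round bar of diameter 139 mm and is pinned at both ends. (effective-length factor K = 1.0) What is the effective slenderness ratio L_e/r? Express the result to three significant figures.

I = πd⁴/64 = π×139⁴/64 = 1.832×10^7 mm⁴
A = 1.517×10^4 mm²;  r_min = √(I/A) = √(1.832×10^7/1.517×10^4) = 34.75 mm
L_e = K·L = 1 × 7.12 m = 7.120 m = 7120.0 mm
λ = L_e / r_min = 7120.0 / 34.75 = 205

λ ≈ 205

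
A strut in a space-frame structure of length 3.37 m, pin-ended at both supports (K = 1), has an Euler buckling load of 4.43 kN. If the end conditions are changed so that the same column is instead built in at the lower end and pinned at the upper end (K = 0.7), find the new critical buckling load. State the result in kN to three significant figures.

P_cr ≈ 9.04 kN

P_cr ∝ 1/K², so P_cr,new = P_cr,old × (K_old/K_new)² = 4.43 × (1/0.7)²
= 4.43 × 2.041 = 9.04 kN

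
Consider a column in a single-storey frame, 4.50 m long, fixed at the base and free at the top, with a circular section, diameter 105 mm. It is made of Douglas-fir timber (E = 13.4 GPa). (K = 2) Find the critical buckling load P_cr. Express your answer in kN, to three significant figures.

P_cr ≈ 9.74 kN

I = πd⁴/64 = π×105⁴/64 = 5.967×10^6 mm⁴
I = 5.967×10^6 mm⁴ = 5.967×10^-6 m⁴
Effective length L_e = K·L = 2 × 4.50 = 9.000 m
P_cr = π²EI / L_e² = π² × 13.4×10⁹ × 5.967×10^-6 / 9.000² = 9.742×10^3 N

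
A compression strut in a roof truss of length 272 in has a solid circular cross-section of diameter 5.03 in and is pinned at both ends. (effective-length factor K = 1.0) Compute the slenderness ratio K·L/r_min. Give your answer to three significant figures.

For a solid circle r = d/4 = 5.03/4 = 1.258 in
L_e = K·L = 1 × 272 = 272.0 in
λ = L_e / r_min = 272.00 / 1.258 = 216

λ ≈ 216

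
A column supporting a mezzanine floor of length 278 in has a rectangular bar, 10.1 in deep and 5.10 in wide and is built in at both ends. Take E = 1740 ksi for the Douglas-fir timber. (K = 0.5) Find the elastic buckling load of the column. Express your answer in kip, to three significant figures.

Buckling occurs about the weak axis: I_min = h·b³/12 with b = 5.10 in (the shorter side).
I_min = 10.1×5.10³/12 = 111.6 in⁴
Effective length L_e = K·L = 0.5 × 278 = 139.0 in
P_cr = π²EI / L_e² = π² × 1740×10³ × 111.6 / 139.0² = 9.924×10^4 lb

P_cr ≈ 99.2 kip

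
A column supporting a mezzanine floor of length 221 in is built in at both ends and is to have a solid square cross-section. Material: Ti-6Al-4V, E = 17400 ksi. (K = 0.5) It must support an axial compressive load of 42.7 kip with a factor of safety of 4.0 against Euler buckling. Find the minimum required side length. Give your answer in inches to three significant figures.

Required P_cr = n·P = 4.0 × 42.7 = 170.8 kip
L_e = K·L = 0.5 × 221 = 110.5 in
Required I = P_cr·L_e²/(π²E) = 1.708×10^5 × 110.5² / (π² × 1.74×10^7) = 12.14 in⁴
Solid square: I = a⁴/12  ⇒  a = (12I)^(1/4) = (12×12.14)^(1/4) = 3.47 in

a ≈ 3.47 in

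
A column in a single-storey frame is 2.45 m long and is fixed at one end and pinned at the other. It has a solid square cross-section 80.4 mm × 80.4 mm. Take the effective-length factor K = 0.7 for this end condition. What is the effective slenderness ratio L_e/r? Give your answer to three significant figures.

λ ≈ 73.9

I = a⁴/12 = 80.4⁴/12 = 3.482×10^6 mm⁴
A = 6.464×10^3 mm²;  r_min = √(I/A) = √(3.482×10^6/6.464×10^3) = 23.21 mm
L_e = K·L = 0.7 × 2.45 m = 1.715 m = 1715.0 mm
λ = L_e / r_min = 1715.0 / 23.21 = 73.9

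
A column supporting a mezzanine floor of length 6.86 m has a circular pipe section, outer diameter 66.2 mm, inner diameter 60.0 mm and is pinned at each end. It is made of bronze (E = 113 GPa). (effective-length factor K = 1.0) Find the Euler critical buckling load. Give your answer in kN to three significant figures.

d_o = 66.2 mm, d_i = 60.0 mm
I = π(d_o⁴ − d_i⁴)/64 = π(66.2⁴ − 60.00⁴)/64 = 3.066×10^5 mm⁴
I = 3.066×10^5 mm⁴ = 3.066×10^-7 m⁴
Effective length L_e = K·L = 1 × 6.86 = 6.860 m
P_cr = π²EI / L_e² = π² × 113×10⁹ × 3.066×10^-7 / 6.860² = 7.266×10^3 N

P_cr ≈ 7.27 kN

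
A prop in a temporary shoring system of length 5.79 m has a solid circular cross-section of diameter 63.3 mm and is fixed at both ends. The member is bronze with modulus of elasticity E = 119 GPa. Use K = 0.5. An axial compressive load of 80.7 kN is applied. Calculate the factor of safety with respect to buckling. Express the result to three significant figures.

I = πd⁴/64 = π×63.3⁴/64 = 7.881×10^5 mm⁴
I = 7.881×10^5 mm⁴ = 7.881×10^-7 m⁴
Effective length L_e = K·L = 0.5 × 5.79 = 2.895 m
P_cr = π²EI / L_e² = π² × 119×10⁹ × 7.881×10^-7 / 2.895² = 1.104×10^5 N
Factor of safety n = P_cr / P = 110.44 / 80.7 = 1.37

n ≈ 1.37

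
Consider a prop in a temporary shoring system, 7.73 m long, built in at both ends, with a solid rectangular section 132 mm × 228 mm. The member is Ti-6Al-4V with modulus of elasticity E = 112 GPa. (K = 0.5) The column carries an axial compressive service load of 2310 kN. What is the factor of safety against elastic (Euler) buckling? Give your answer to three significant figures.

n ≈ 1.40

Buckling occurs about the weak axis: I_min = h·b³/12 with b = 132 mm (the shorter side).
I_min = 228×132³/12 = 4.370×10^7 mm⁴
I = 4.370×10^7 mm⁴ = 4.370×10^-5 m⁴
Effective length L_e = K·L = 0.5 × 7.73 = 3.865 m
P_cr = π²EI / L_e² = π² × 112×10⁹ × 4.370×10^-5 / 3.865² = 3.234×10^6 N
Factor of safety n = P_cr / P = 3233.7 / 2310 = 1.40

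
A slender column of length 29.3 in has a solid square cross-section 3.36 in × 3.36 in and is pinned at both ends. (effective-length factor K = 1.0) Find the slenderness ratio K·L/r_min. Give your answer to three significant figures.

I = a⁴/12 = 3.36⁴/12 = 10.62 in⁴
A = 11.29 in²;  r_min = √(I/A) = √(10.62/11.29) = 0.9699 in
L_e = K·L = 1 × 29.3 = 29.30 in
λ = L_e / r_min = 29.300 / 0.9699 = 30.2

λ ≈ 30.2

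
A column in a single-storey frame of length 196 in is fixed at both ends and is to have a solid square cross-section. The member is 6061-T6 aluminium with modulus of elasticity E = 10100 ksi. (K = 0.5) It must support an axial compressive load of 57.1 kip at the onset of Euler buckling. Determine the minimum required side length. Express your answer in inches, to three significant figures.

L_e = K·L = 0.5 × 196 = 98.00 in
Required I = P_cr·L_e²/(π²E) = 5.710×10^4 × 98.00² / (π² × 1.01×10^7) = 5.501 in⁴
Solid square: I = a⁴/12  ⇒  a = (12I)^(1/4) = (12×5.501)^(1/4) = 2.85 in

a ≈ 2.85 in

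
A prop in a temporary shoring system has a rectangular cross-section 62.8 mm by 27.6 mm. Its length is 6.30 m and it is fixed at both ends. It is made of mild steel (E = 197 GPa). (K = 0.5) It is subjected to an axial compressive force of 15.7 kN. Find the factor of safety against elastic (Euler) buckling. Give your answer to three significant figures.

n ≈ 1.37

Buckling occurs about the weak axis: I_min = h·b³/12 with b = 27.6 mm (the shorter side).
I_min = 62.8×27.6³/12 = 1.100×10^5 mm⁴
I = 1.100×10^5 mm⁴ = 1.100×10^-7 m⁴
Effective length L_e = K·L = 0.5 × 6.30 = 3.150 m
P_cr = π²EI / L_e² = π² × 197×10⁹ × 1.100×10^-7 / 3.150² = 2.156×10^4 N
Factor of safety n = P_cr / P = 21.560 / 15.7 = 1.37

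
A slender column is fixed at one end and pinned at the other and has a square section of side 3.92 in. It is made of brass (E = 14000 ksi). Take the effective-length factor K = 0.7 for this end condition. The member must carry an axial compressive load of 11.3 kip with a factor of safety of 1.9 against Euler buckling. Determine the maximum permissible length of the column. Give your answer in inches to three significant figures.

L_max ≈ 508 in

I = a⁴/12 = 3.92⁴/12 = 19.68 in⁴
Required critical load P_cr = n·P = 1.9 × 11.3 = 21.47 kip = 2.147×10^4 lb
From P_cr = π²EI/(K·L)²:  L = (1/K)·√(π²EI/P_cr) = (1/0.7)·√(π²×1.40×10^7×19.68/2.147×10^4)
L = 508 in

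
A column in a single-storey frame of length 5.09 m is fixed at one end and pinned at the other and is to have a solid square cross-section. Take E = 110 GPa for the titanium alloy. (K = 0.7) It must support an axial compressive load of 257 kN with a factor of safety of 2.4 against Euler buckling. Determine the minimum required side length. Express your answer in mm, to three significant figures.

Required P_cr = n·P = 2.4 × 257 = 616.8 kN
L_e = K·L = 0.7 × 5.09 = 3.563 m
Required I = P_cr·L_e²/(π²E) = 6.168×10^5 × 3.563² / (π² × 1.10×10^11) = 7.212×10^-6 m⁴
I_req = 7.212×10^6 mm⁴
Solid square: I = a⁴/12  ⇒  a = (12I)^(1/4) = (12×7.212×10^6)^(1/4) = 96.5 mm

a ≈ 96.5 mm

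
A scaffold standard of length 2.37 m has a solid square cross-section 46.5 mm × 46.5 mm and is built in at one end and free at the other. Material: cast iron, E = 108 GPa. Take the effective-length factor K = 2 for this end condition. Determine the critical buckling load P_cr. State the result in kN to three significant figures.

I = a⁴/12 = 46.5⁴/12 = 3.896×10^5 mm⁴
I = 3.896×10^5 mm⁴ = 3.896×10^-7 m⁴
Effective length L_e = K·L = 2 × 2.37 = 4.740 m
P_cr = π²EI / L_e² = π² × 108×10⁹ × 3.896×10^-7 / 4.740² = 1.848×10^4 N

P_cr ≈ 18.5 kN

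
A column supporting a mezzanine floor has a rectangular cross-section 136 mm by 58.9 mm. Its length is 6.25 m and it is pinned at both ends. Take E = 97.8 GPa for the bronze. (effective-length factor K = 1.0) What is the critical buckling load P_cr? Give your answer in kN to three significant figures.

Buckling occurs about the weak axis: I_min = h·b³/12 with b = 58.9 mm (the shorter side).
I_min = 136×58.9³/12 = 2.316×10^6 mm⁴
I = 2.316×10^6 mm⁴ = 2.316×10^-6 m⁴
Effective length L_e = K·L = 1 × 6.25 = 6.250 m
P_cr = π²EI / L_e² = π² × 97.8×10⁹ × 2.316×10^-6 / 6.250² = 5.722×10^4 N

P_cr ≈ 57.2 kN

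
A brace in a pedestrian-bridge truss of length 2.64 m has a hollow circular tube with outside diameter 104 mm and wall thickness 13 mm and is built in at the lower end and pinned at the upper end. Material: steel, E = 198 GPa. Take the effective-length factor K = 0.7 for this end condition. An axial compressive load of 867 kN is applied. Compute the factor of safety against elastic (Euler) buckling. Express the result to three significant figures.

n ≈ 2.59

Inner diameter d_i = 104 − 2×13 = 78.00 mm
I = π(d_o⁴ − d_i⁴)/64 = π(104⁴ − 78.00⁴)/64 = 3.926×10^6 mm⁴
I = 3.926×10^6 mm⁴ = 3.926×10^-6 m⁴
Effective length L_e = K·L = 0.7 × 2.64 = 1.848 m
P_cr = π²EI / L_e² = π² × 198×10⁹ × 3.926×10^-6 / 1.848² = 2.246×10^6 N
Factor of safety n = P_cr / P = 2246.3 / 867 = 2.59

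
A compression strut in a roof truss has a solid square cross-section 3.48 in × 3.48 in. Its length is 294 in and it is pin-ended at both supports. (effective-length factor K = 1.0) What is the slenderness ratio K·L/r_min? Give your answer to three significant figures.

λ ≈ 293

I = a⁴/12 = 3.48⁴/12 = 12.22 in⁴
A = 12.11 in²;  r_min = √(I/A) = √(12.22/12.11) = 1.005 in
L_e = K·L = 1 × 294 = 294.0 in
λ = L_e / r_min = 294.00 / 1.005 = 293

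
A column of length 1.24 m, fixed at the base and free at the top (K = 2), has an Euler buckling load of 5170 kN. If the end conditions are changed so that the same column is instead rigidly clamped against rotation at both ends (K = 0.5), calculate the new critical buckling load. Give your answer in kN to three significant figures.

P_cr ≈ 82700 kN

P_cr ∝ 1/K², so P_cr,new = P_cr,old × (K_old/K_new)² = 5170 × (2/0.5)²
= 5170 × 16.00 = 82700 kN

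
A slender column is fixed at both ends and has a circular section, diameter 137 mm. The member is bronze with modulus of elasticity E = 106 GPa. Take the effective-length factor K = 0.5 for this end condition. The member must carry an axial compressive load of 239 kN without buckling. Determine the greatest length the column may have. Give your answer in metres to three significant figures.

L_max ≈ 17.4 m

I = πd⁴/64 = π×137⁴/64 = 1.729×10^7 mm⁴
I = 1.729×10^-5 m⁴
At the buckling limit P_cr = P = 2.390×10^5 N
From P_cr = π²EI/(K·L)²:  L = (1/K)·√(π²EI/P_cr) = (1/0.5)·√(π²×1.06×10^11×1.729×10^-5/2.390×10^5)
L = 17.4 m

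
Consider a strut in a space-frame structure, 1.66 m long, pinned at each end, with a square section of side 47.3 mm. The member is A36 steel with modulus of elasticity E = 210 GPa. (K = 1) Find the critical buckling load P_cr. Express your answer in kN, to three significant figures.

I = a⁴/12 = 47.3⁴/12 = 4.171×10^5 mm⁴
I = 4.171×10^5 mm⁴ = 4.171×10^-7 m⁴
Effective length L_e = K·L = 1 × 1.66 = 1.660 m
P_cr = π²EI / L_e² = π² × 210×10⁹ × 4.171×10^-7 / 1.660² = 3.137×10^5 N

P_cr ≈ 314 kN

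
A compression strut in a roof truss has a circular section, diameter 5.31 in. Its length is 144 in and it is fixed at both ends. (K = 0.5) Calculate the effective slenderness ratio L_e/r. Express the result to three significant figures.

λ ≈ 54.2

I = πd⁴/64 = π×5.31⁴/64 = 39.03 in⁴
A = 22.15 in²;  r_min = √(I/A) = √(39.03/22.15) = 1.328 in
L_e = K·L = 0.5 × 144 = 72.00 in
λ = L_e / r_min = 72.000 / 1.328 = 54.2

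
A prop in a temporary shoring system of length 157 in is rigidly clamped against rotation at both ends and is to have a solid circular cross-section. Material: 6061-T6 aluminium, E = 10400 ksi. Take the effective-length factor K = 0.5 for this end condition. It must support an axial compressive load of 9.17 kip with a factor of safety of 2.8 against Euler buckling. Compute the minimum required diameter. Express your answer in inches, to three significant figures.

Required P_cr = n·P = 2.8 × 9.17 = 25.68 kip
L_e = K·L = 0.5 × 157 = 78.50 in
Required I = P_cr·L_e²/(π²E) = 2.568×10^4 × 78.50² / (π² × 1.04×10^7) = 1.541 in⁴
Solid circle: I = πd⁴/64  ⇒  d = (64I/π)^(1/4) = (64×1.541/π)^(1/4) = 2.37 in

d ≈ 2.37 in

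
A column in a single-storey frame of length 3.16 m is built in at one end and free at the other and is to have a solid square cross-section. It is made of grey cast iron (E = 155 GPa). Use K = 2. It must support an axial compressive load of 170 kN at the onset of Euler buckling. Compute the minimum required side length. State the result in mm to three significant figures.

a ≈ 85.4 mm

L_e = K·L = 2 × 3.16 = 6.320 m
Required I = P_cr·L_e²/(π²E) = 1.700×10^5 × 6.320² / (π² × 1.55×10^11) = 4.439×10^-6 m⁴
I_req = 4.439×10^6 mm⁴
Solid square: I = a⁴/12  ⇒  a = (12I)^(1/4) = (12×4.439×10^6)^(1/4) = 85.4 mm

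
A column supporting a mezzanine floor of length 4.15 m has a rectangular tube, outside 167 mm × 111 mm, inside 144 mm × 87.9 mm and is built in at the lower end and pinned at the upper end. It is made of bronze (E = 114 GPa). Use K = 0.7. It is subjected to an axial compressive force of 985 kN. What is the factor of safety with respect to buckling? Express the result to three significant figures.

Weak-axis I_min = (h_o·b_o³ − h_i·b_i³)/12 with b_o = 111, b_i = 87.90 mm (shorter outer/inner sides).
I_min = (167×111³ − 144.0×87.90³)/12 = 1.088×10^7 mm⁴
I = 1.088×10^7 mm⁴ = 1.088×10^-5 m⁴
Effective length L_e = K·L = 0.7 × 4.15 = 2.905 m
P_cr = π²EI / L_e² = π² × 114×10⁹ × 1.088×10^-5 / 2.905² = 1.451×10^6 N
Factor of safety n = P_cr / P = 1451.0 / 985 = 1.47

n ≈ 1.47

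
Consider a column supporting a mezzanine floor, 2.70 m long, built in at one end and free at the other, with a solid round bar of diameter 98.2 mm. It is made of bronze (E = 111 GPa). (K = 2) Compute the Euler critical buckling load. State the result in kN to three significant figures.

P_cr ≈ 171 kN

I = πd⁴/64 = π×98.2⁴/64 = 4.565×10^6 mm⁴
I = 4.565×10^6 mm⁴ = 4.565×10^-6 m⁴
Effective length L_e = K·L = 2 × 2.70 = 5.400 m
P_cr = π²EI / L_e² = π² × 111×10⁹ × 4.565×10^-6 / 5.400² = 1.715×10^5 N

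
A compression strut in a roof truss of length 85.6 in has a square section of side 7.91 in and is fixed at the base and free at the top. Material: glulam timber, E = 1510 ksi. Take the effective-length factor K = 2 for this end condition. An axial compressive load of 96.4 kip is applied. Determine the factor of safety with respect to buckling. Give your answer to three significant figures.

n ≈ 1.72

I = a⁴/12 = 7.91⁴/12 = 326.2 in⁴
Effective length L_e = K·L = 2 × 85.6 = 171.2 in
P_cr = π²EI / L_e² = π² × 1510×10³ × 326.2 / 171.2² = 1.659×10^5 lb
Factor of safety n = P_cr / P = 165.88 / 96.4 = 1.72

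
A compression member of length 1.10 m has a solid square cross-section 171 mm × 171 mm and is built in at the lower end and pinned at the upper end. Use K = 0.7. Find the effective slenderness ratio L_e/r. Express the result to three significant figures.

λ ≈ 15.6

For a square r = a/√12 = 171/√12 = 49.36 mm
L_e = K·L = 0.7 × 1.10 m = 0.7700 m = 770.00 mm
λ = L_e / r_min = 770.00 / 49.36 = 15.6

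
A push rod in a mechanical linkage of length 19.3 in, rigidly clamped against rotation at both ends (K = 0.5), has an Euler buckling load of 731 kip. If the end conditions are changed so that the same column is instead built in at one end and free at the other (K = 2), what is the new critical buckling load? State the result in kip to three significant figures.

P_cr ≈ 45.7 kip

P_cr ∝ 1/K², so P_cr,new = P_cr,old × (K_old/K_new)² = 731 × (0.5/2)²
= 731 × 0.06250 = 45.7 kip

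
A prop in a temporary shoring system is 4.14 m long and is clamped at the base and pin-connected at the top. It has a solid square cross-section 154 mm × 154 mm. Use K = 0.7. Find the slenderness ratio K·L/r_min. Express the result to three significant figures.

λ ≈ 65.2

For a square r = a/√12 = 154/√12 = 44.46 mm
L_e = K·L = 0.7 × 4.14 m = 2.898 m = 2898.0 mm
λ = L_e / r_min = 2898.0 / 44.46 = 65.2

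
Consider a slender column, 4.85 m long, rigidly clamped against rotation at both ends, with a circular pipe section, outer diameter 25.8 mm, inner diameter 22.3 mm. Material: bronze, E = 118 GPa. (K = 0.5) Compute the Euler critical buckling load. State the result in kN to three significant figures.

P_cr ≈ 1.90 kN

d_o = 25.8 mm, d_i = 22.3 mm
I = π(d_o⁴ − d_i⁴)/64 = π(25.8⁴ − 22.30⁴)/64 = 9.610×10^3 mm⁴
I = 9.610×10^3 mm⁴ = 9.610×10^-9 m⁴
Effective length L_e = K·L = 0.5 × 4.85 = 2.425 m
P_cr = π²EI / L_e² = π² × 118×10⁹ × 9.610×10^-9 / 2.425² = 1.903×10^3 N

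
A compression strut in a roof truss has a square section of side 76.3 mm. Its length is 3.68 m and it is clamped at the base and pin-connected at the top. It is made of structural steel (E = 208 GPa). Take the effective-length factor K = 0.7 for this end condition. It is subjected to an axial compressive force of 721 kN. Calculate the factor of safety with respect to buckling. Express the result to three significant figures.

n ≈ 1.21

I = a⁴/12 = 76.3⁴/12 = 2.824×10^6 mm⁴
I = 2.824×10^6 mm⁴ = 2.824×10^-6 m⁴
Effective length L_e = K·L = 0.7 × 3.68 = 2.576 m
P_cr = π²EI / L_e² = π² × 208×10⁹ × 2.824×10^-6 / 2.576² = 8.738×10^5 N
Factor of safety n = P_cr / P = 873.75 / 721 = 1.21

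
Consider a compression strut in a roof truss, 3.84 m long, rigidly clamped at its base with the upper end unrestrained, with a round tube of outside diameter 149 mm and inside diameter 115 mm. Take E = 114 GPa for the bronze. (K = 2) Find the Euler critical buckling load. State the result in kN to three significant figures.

P_cr ≈ 298 kN

d_o = 149 mm, d_i = 115 mm
I = π(d_o⁴ − d_i⁴)/64 = π(149⁴ − 115.0⁴)/64 = 1.561×10^7 mm⁴
I = 1.561×10^7 mm⁴ = 1.561×10^-5 m⁴
Effective length L_e = K·L = 2 × 3.84 = 7.680 m
P_cr = π²EI / L_e² = π² × 114×10⁹ × 1.561×10^-5 / 7.680² = 2.978×10^5 N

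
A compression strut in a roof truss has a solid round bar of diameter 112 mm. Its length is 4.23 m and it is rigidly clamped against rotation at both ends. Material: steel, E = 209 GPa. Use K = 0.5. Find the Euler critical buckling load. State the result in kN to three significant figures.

I = πd⁴/64 = π×112⁴/64 = 7.724×10^6 mm⁴
I = 7.724×10^6 mm⁴ = 7.724×10^-6 m⁴
Effective length L_e = K·L = 0.5 × 4.23 = 2.115 m
P_cr = π²EI / L_e² = π² × 209×10⁹ × 7.724×10^-6 / 2.115² = 3.562×10^6 N

P_cr ≈ 3560 kN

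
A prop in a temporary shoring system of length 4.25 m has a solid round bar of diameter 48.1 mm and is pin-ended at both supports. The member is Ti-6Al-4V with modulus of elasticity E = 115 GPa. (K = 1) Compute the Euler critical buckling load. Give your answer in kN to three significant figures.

P_cr ≈ 16.5 kN

I = πd⁴/64 = π×48.1⁴/64 = 2.628×10^5 mm⁴
I = 2.628×10^5 mm⁴ = 2.628×10^-7 m⁴
Effective length L_e = K·L = 1 × 4.25 = 4.250 m
P_cr = π²EI / L_e² = π² × 115×10⁹ × 2.628×10^-7 / 4.250² = 1.651×10^4 N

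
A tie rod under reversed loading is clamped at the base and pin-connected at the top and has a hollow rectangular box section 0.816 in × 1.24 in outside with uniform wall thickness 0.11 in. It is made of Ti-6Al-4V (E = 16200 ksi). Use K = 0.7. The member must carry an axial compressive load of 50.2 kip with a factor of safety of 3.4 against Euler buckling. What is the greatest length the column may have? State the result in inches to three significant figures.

L_max ≈ 8.54 in

Inner dimensions: h_i = 1.24 − 2×0.11 = 1.020 in, b_i = 0.816 − 2×0.11 = 0.5960 in
Weak-axis I_min = (h_o·b_o³ − h_i·b_i³)/12 with b_o = 0.816, b_i = 0.5960 in (shorter outer/inner sides).
I_min = (1.24×0.816³ − 1.020×0.5960³)/12 = 3.815×10^-2 in⁴
Required critical load P_cr = n·P = 3.4 × 50.2 = 170.7 kip = 1.707×10^5 lb
From P_cr = π²EI/(K·L)²:  L = (1/K)·√(π²EI/P_cr) = (1/0.7)·√(π²×1.62×10^7×3.815×10^-2/1.707×10^5)
L = 8.54 in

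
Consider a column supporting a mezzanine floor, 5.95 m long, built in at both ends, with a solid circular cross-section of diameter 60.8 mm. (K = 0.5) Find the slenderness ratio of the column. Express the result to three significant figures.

For a solid circle r = d/4 = 60.8/4 = 15.20 mm
L_e = K·L = 0.5 × 5.95 m = 2.975 m = 2975.0 mm
λ = L_e / r_min = 2975.0 / 15.20 = 196

λ ≈ 196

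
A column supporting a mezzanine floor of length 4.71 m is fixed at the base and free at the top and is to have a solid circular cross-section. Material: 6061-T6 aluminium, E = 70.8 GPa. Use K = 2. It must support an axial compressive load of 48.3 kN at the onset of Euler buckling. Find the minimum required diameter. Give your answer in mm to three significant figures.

L_e = K·L = 2 × 4.71 = 9.420 m
Required I = P_cr·L_e²/(π²E) = 4.830×10^4 × 9.420² / (π² × 7.08×10^10) = 6.134×10^-6 m⁴
I_req = 6.134×10^6 mm⁴
Solid circle: I = πd⁴/64  ⇒  d = (64I/π)^(1/4) = (64×6.134×10^6/π)^(1/4) = 106 mm

d ≈ 106 mm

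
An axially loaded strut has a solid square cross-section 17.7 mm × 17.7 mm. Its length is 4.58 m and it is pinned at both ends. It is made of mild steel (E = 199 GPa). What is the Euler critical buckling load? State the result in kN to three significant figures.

I = a⁴/12 = 17.7⁴/12 = 8.179×10^3 mm⁴
I = 8.179×10^3 mm⁴ = 8.179×10^-9 m⁴
Effective length L_e = K·L = 1 × 4.58 = 4.580 m
P_cr = π²EI / L_e² = π² × 199×10⁹ × 8.179×10^-9 / 4.580² = 765.8 N

P_cr ≈ 0.766 kN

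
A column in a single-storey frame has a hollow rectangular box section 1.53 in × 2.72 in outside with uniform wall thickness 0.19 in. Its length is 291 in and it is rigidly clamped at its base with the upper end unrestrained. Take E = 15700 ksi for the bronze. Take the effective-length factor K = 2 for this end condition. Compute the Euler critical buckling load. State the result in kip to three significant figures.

P_cr ≈ 0.236 kip

Inner dimensions: h_i = 2.72 − 2×0.19 = 2.340 in, b_i = 1.53 − 2×0.19 = 1.150 in
Weak-axis I_min = (h_o·b_o³ − h_i·b_i³)/12 with b_o = 1.53, b_i = 1.150 in (shorter outer/inner sides).
I_min = (2.72×1.53³ − 2.340×1.150³)/12 = 0.5153 in⁴
Effective length L_e = K·L = 2 × 291 = 582.0 in
P_cr = π²EI / L_e² = π² × 15700×10³ × 0.5153 / 582.0² = 235.7 lb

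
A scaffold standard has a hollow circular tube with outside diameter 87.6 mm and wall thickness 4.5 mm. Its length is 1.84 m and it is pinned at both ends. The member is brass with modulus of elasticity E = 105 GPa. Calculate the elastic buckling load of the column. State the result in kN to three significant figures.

Inner diameter d_i = 87.6 − 2×4.5 = 78.60 mm
I = π(d_o⁴ − d_i⁴)/64 = π(87.6⁴ − 78.60⁴)/64 = 1.017×10^6 mm⁴
I = 1.017×10^6 mm⁴ = 1.017×10^-6 m⁴
Effective length L_e = K·L = 1 × 1.84 = 1.840 m
P_cr = π²EI / L_e² = π² × 105×10⁹ × 1.017×10^-6 / 1.840² = 3.113×10^5 N

P_cr ≈ 311 kN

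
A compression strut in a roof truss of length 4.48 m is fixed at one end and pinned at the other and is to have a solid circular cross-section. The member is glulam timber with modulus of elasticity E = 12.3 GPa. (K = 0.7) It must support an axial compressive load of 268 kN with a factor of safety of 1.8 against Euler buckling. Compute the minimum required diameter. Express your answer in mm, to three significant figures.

d ≈ 168 mm

Required P_cr = n·P = 1.8 × 268 = 482.4 kN
L_e = K·L = 0.7 × 4.48 = 3.136 m
Required I = P_cr·L_e²/(π²E) = 4.824×10^5 × 3.136² / (π² × 1.23×10^10) = 3.908×10^-5 m⁴
I_req = 3.908×10^7 mm⁴
Solid circle: I = πd⁴/64  ⇒  d = (64I/π)^(1/4) = (64×3.908×10^7/π)^(1/4) = 168 mm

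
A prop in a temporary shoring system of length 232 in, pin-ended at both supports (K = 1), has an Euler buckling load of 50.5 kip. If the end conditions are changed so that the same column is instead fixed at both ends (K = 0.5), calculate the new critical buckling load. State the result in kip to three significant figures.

P_cr ≈ 202 kip

P_cr ∝ 1/K², so P_cr,new = P_cr,old × (K_old/K_new)² = 50.5 × (1/0.5)²
= 50.5 × 4.000 = 202 kip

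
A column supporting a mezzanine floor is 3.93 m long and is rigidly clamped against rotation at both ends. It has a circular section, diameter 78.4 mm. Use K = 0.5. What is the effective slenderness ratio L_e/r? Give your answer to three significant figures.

I = πd⁴/64 = π×78.4⁴/64 = 1.855×10^6 mm⁴
A = 4.827×10^3 mm²;  r_min = √(I/A) = √(1.855×10^6/4.827×10^3) = 19.60 mm
L_e = K·L = 0.5 × 3.93 m = 1.965 m = 1965.0 mm
λ = L_e / r_min = 1965.0 / 19.60 = 100

λ ≈ 100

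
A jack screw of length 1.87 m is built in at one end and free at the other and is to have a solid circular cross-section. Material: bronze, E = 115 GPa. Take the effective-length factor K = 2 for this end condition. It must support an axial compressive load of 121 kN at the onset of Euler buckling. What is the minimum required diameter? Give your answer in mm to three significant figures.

d ≈ 74.2 mm

L_e = K·L = 2 × 1.87 = 3.740 m
Required I = P_cr·L_e²/(π²E) = 1.210×10^5 × 3.740² / (π² × 1.15×10^11) = 1.491×10^-6 m⁴
I_req = 1.491×10^6 mm⁴
Solid circle: I = πd⁴/64  ⇒  d = (64I/π)^(1/4) = (64×1.491×10^6/π)^(1/4) = 74.2 mm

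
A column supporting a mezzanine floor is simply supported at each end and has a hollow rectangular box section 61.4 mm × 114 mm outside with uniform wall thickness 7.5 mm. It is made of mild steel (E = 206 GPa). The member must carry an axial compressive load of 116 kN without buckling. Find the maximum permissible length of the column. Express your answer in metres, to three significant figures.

L_max ≈ 4.91 m

Inner dimensions: h_i = 114 − 2×7.5 = 99.00 mm, b_i = 61.4 − 2×7.5 = 46.40 mm
Weak-axis I_min = (h_o·b_o³ − h_i·b_i³)/12 with b_o = 61.4, b_i = 46.40 mm (shorter outer/inner sides).
I_min = (114×61.4³ − 99.00×46.40³)/12 = 1.375×10^6 mm⁴
I = 1.375×10^-6 m⁴
At the buckling limit P_cr = P = 1.160×10^5 N
From P_cr = π²EI/(K·L)²:  L = (1/K)·√(π²EI/P_cr) = (1/1)·√(π²×2.06×10^11×1.375×10^-6/1.160×10^5)
L = 4.91 m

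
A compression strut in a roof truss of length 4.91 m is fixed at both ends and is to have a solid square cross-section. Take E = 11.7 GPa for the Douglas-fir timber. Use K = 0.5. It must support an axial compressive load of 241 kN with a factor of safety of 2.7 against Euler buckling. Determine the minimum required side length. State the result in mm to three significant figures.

Required P_cr = n·P = 2.7 × 241 = 650.7 kN
L_e = K·L = 0.5 × 4.91 = 2.455 m
Required I = P_cr·L_e²/(π²E) = 6.507×10^5 × 2.455² / (π² × 1.17×10^10) = 3.396×10^-5 m⁴
I_req = 3.396×10^7 mm⁴
Solid square: I = a⁴/12  ⇒  a = (12I)^(1/4) = (12×3.396×10^7)^(1/4) = 142 mm

a ≈ 142 mm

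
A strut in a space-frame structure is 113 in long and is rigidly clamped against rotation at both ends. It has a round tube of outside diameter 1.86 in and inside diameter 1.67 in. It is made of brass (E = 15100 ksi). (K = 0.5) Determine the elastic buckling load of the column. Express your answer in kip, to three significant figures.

P_cr ≈ 9.60 kip

d_o = 1.86 in, d_i = 1.67 in
I = π(d_o⁴ − d_i⁴)/64 = π(1.86⁴ − 1.670⁴)/64 = 0.2057 in⁴
Effective length L_e = K·L = 0.5 × 113 = 56.50 in
P_cr = π²EI / L_e² = π² × 15100×10³ × 0.2057 / 56.50² = 9.604×10^3 lb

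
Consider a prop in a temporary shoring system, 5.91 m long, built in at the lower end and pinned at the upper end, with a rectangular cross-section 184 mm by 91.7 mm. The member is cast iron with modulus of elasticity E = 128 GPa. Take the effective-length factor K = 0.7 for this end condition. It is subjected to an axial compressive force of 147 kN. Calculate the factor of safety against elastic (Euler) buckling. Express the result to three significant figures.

n ≈ 5.94

Buckling occurs about the weak axis: I_min = h·b³/12 with b = 91.7 mm (the shorter side).
I_min = 184×91.7³/12 = 1.182×10^7 mm⁴
I = 1.182×10^7 mm⁴ = 1.182×10^-5 m⁴
Effective length L_e = K·L = 0.7 × 5.91 = 4.137 m
P_cr = π²EI / L_e² = π² × 128×10⁹ × 1.182×10^-5 / 4.137² = 8.727×10^5 N
Factor of safety n = P_cr / P = 872.74 / 147 = 5.94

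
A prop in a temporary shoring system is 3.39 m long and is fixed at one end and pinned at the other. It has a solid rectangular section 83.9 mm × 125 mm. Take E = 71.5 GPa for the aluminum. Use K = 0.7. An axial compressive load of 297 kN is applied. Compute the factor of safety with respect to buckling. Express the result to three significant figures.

Buckling occurs about the weak axis: I_min = h·b³/12 with b = 83.9 mm (the shorter side).
I_min = 125×83.9³/12 = 6.152×10^6 mm⁴
I = 6.152×10^6 mm⁴ = 6.152×10^-6 m⁴
Effective length L_e = K·L = 0.7 × 3.39 = 2.373 m
P_cr = π²EI / L_e² = π² × 71.5×10⁹ × 6.152×10^-6 / 2.373² = 7.709×10^5 N
Factor of safety n = P_cr / P = 770.95 / 297 = 2.60

n ≈ 2.60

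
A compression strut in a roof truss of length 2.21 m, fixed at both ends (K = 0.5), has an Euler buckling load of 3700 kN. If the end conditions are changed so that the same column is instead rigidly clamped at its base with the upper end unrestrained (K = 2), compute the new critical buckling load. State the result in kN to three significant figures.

P_cr ∝ 1/K², so P_cr,new = P_cr,old × (K_old/K_new)² = 3700 × (0.5/2)²
= 3700 × 0.06250 = 231 kN

P_cr ≈ 231 kN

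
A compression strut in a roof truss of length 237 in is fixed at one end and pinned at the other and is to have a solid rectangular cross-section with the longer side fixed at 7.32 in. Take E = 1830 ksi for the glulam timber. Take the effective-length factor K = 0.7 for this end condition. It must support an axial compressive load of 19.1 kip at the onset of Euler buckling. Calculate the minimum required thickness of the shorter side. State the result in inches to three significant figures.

L_e = K·L = 0.7 × 237 = 165.9 in
Required I = P_cr·L_e²/(π²E) = 1.910×10^4 × 165.9² / (π² × 1.83×10^6) = 29.11 in⁴
Rectangle, weak axis: I_min = h·b³/12 with h = 7.32 in fixed  ⇒  b = (12I/h)^(1/3) = 3.63 in

b ≈ 3.63 in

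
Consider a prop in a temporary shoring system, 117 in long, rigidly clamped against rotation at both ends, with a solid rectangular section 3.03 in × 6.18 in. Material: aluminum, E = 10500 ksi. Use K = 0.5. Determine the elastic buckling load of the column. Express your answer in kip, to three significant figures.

Buckling occurs about the weak axis: I_min = h·b³/12 with b = 3.03 in (the shorter side).
I_min = 6.18×3.03³/12 = 14.33 in⁴
Effective length L_e = K·L = 0.5 × 117 = 58.50 in
P_cr = π²EI / L_e² = π² × 10500×10³ × 14.33 / 58.50² = 4.338×10^5 lb

P_cr ≈ 434 kip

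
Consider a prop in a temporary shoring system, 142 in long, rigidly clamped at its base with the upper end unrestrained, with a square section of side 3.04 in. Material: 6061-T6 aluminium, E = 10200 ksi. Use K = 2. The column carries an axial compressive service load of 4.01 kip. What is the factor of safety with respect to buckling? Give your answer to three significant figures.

n ≈ 2.22

I = a⁴/12 = 3.04⁴/12 = 7.117 in⁴
Effective length L_e = K·L = 2 × 142 = 284.0 in
P_cr = π²EI / L_e² = π² × 10200×10³ × 7.117 / 284.0² = 8.883×10^3 lb
Factor of safety n = P_cr / P = 8.8833 / 4.01 = 2.22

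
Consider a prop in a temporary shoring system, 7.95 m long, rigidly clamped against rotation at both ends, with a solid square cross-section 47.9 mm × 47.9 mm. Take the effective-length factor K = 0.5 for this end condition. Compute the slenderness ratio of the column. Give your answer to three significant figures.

For a square r = a/√12 = 47.9/√12 = 13.83 mm
L_e = K·L = 0.5 × 7.95 m = 3.975 m = 3975.0 mm
λ = L_e / r_min = 3975.0 / 13.83 = 287

λ ≈ 287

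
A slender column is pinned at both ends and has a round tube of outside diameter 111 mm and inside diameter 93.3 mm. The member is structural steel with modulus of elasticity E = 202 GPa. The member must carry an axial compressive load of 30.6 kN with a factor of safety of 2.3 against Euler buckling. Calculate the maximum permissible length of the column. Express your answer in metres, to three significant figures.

L_max ≈ 10.3 m

d_o = 111 mm, d_i = 93.3 mm
I = π(d_o⁴ − d_i⁴)/64 = π(111⁴ − 93.30⁴)/64 = 3.732×10^6 mm⁴
I = 3.732×10^-6 m⁴
Required critical load P_cr = n·P = 2.3 × 30.6 = 70.38 kN = 7.038×10^4 N
From P_cr = π²EI/(K·L)²:  L = (1/K)·√(π²EI/P_cr) = (1/1)·√(π²×2.02×10^11×3.732×10^-6/7.038×10^4)
L = 10.3 m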